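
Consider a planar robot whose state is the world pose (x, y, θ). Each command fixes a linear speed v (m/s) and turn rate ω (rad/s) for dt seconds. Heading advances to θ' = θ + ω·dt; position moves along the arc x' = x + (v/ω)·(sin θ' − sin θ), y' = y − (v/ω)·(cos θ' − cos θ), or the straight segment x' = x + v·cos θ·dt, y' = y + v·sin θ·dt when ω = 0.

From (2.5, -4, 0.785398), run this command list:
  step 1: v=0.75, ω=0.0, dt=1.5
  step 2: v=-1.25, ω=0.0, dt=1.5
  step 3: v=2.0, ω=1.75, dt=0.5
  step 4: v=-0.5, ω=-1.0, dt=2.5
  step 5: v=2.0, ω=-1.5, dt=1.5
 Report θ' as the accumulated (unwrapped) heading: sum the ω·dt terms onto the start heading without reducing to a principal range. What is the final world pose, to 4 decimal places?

step 1: θ'=0.7854 (straight) → pose (3.2955, -3.2045, 0.7854)
step 2: θ'=0.7854 (straight) → pose (1.9697, -4.5303, 0.7854)
step 3: θ'=1.6604 (R=1.1429) → pose (2.2998, -3.6199, 1.6604)
step 4: θ'=-0.8396 (R=0.5000) → pose (1.4296, -3.9986, -0.8396)
step 5: θ'=-3.0896 (R=-1.3333) → pose (0.5064, -6.2204, -3.0896)

(0.5064, -6.2204, -3.0896)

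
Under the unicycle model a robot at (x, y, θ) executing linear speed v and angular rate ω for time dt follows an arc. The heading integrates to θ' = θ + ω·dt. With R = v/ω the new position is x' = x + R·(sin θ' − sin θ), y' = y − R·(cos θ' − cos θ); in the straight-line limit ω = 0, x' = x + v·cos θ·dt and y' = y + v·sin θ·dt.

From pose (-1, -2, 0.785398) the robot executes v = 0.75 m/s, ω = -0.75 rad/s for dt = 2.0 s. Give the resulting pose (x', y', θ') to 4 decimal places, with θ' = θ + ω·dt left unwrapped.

(0.3624, -1.9518, -0.7146)

θ' = 0.7854 + -0.75·2.0 = -0.7146
R = v/ω = 0.75/-0.75 = -1.0000
x' = -1 + -1.0000·(sin -0.7146 − sin 0.7854) = 0.3624
y' = -2 − -1.0000·(cos -0.7146 − cos 0.7854) = -1.9518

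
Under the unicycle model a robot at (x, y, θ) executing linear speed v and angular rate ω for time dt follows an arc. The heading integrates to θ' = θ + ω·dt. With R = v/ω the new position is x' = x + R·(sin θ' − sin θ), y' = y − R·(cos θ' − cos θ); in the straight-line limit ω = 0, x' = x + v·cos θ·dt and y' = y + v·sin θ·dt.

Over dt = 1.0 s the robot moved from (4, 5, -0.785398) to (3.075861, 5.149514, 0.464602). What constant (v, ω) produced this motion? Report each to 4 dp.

Δθ = 0.464602 − -0.785398 = 1.250000
ω = Δθ/dt = 1.250000/1.0 = 1.2500
R = Δx/(sin θ' − sin θ) = -0.8000
v = R·ω = -0.8000·1.2500 = -1.0000

v = -1.0000, ω = 1.2500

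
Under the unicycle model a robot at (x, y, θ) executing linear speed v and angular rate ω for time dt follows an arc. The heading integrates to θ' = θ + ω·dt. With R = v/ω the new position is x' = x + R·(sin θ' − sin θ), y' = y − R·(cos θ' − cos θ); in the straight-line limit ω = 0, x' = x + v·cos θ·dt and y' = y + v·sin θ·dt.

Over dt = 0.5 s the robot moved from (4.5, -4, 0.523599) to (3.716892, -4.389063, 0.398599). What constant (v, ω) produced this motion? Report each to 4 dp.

Δθ = 0.398599 − 0.523599 = -0.125000
ω = Δθ/dt = -0.125000/0.5 = -0.2500
R = Δx/(sin θ' − sin θ) = 7.0000
v = R·ω = 7.0000·-0.2500 = -1.7500

v = -1.7500, ω = -0.2500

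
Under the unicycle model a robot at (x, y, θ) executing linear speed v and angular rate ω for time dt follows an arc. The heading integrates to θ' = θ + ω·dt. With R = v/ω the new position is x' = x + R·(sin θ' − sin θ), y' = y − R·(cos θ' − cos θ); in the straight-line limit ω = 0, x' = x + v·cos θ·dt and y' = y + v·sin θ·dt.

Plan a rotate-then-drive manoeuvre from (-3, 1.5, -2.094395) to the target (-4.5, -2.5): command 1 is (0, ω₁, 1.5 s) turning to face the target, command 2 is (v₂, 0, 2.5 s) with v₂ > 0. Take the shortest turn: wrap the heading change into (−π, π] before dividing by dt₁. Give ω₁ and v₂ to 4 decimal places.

ω₁ = 0.1099, v₂ = 1.7088

heading to target = atan2(-2.5−1.5, -4.5−-3) = -1.9296
Δθ = wrap(-1.9296 − -2.0944) = 0.1648; ω₁ = Δθ/dt₁ = 0.1099
distance = √((-4.5−-3)² + (-2.5−1.5)²) = 4.2720; v₂ = distance/dt₂ = 1.7088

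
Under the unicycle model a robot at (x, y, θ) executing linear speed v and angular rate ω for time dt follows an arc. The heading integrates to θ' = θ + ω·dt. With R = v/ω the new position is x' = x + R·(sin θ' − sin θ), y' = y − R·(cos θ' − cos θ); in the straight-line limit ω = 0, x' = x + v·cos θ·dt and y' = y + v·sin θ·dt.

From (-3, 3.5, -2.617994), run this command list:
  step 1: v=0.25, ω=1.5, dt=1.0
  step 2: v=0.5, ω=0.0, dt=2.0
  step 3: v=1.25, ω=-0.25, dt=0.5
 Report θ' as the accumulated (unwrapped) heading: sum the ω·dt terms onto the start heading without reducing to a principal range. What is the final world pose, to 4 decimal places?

step 1: θ'=-1.1180 (R=0.1667) → pose (-3.0665, 3.2827, -1.1180)
step 2: θ'=-1.1180 (straight) → pose (-2.6291, 2.3835, -1.1180)
step 3: θ'=-1.2430 (R=-5.0000) → pose (-2.3914, 1.8059, -1.2430)

(-2.3914, 1.8059, -1.2430)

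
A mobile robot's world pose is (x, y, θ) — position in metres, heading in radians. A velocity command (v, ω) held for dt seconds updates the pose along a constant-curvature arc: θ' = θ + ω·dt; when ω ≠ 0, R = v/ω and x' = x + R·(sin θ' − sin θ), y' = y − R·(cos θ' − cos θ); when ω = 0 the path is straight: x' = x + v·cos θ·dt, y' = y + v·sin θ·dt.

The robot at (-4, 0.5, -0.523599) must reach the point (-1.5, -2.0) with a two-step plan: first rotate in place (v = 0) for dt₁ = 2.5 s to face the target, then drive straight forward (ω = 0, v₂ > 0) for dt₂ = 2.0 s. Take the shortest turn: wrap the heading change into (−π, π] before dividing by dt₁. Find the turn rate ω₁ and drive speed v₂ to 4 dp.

heading to target = atan2(-2−0.5, -1.5−-4) = -0.7854
Δθ = wrap(-0.7854 − -0.5236) = -0.2618; ω₁ = Δθ/dt₁ = -0.1047
distance = √((-1.5−-4)² + (-2−0.5)²) = 3.5355; v₂ = distance/dt₂ = 1.7678

ω₁ = -0.1047, v₂ = 1.7678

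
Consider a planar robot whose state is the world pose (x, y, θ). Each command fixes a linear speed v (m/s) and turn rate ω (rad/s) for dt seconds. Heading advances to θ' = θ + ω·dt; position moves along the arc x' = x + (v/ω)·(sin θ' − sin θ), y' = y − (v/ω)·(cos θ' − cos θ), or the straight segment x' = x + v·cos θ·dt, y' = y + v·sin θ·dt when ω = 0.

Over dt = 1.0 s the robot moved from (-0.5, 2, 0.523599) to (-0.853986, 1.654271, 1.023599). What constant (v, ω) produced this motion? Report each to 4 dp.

Δθ = 1.023599 − 0.523599 = 0.500000
ω = Δθ/dt = 0.500000/1.0 = 0.5000
R = Δx/(sin θ' − sin θ) = -1.0000
v = R·ω = -1.0000·0.5000 = -0.5000

v = -0.5000, ω = 0.5000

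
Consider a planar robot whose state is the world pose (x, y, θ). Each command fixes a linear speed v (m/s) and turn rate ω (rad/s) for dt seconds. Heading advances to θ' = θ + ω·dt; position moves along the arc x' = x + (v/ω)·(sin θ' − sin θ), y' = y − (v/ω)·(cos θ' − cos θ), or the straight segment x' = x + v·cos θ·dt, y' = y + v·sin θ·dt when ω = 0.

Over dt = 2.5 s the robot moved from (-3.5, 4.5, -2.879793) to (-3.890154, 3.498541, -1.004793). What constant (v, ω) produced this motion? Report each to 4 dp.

Δθ = -1.004793 − -2.879793 = 1.875000
ω = Δθ/dt = 1.875000/2.5 = 0.7500
R = −Δy/(cos θ' − cos θ) = 0.6667
v = R·ω = 0.6667·0.7500 = 0.5000

v = 0.5000, ω = 0.7500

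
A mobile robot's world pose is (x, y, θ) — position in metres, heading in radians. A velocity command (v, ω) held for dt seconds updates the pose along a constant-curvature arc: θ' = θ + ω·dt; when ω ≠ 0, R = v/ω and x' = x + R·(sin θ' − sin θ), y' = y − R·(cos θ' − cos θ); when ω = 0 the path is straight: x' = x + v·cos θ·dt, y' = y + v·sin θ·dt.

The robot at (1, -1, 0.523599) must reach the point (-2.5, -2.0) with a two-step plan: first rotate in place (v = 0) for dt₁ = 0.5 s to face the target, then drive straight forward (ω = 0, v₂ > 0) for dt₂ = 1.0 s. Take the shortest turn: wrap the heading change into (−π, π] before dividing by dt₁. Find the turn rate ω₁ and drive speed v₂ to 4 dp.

ω₁ = 5.7926, v₂ = 3.6401

heading to target = atan2(-2−-1, -2.5−1) = -2.8633
Δθ = wrap(-2.8633 − 0.5236) = 2.8963; ω₁ = Δθ/dt₁ = 5.7926
distance = √((-2.5−1)² + (-2−-1)²) = 3.6401; v₂ = distance/dt₂ = 3.6401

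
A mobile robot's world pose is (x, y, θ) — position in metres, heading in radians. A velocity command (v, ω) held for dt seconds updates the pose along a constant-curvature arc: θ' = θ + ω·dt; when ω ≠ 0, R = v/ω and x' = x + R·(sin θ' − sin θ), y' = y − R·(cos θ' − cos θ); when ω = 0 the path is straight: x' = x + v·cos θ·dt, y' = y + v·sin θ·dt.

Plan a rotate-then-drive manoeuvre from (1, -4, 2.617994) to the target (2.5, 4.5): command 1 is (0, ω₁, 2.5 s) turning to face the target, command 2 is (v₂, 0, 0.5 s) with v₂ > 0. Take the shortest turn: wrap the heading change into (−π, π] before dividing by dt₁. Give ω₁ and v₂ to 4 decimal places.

ω₁ = -0.4887, v₂ = 17.2627

heading to target = atan2(4.5−-4, 2.5−1) = 1.3961
Δθ = wrap(1.3961 − 2.6180) = -1.2219; ω₁ = Δθ/dt₁ = -0.4887
distance = √((2.5−1)² + (4.5−-4)²) = 8.6313; v₂ = distance/dt₂ = 17.2627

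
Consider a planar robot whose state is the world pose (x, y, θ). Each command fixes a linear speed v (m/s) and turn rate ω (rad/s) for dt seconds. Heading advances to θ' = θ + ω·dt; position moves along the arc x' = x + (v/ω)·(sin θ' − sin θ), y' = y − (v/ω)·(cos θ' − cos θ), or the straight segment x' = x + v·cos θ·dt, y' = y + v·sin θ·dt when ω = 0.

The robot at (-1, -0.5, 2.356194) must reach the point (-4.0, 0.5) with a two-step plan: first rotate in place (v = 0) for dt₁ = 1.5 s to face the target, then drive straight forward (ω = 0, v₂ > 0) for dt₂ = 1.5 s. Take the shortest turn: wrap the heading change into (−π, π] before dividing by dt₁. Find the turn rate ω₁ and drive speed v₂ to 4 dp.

heading to target = atan2(0.5−-0.5, -4−-1) = 2.8198
Δθ = wrap(2.8198 − 2.3562) = 0.4636; ω₁ = Δθ/dt₁ = 0.3091
distance = √((-4−-1)² + (0.5−-0.5)²) = 3.1623; v₂ = distance/dt₂ = 2.1082

ω₁ = 0.3091, v₂ = 2.1082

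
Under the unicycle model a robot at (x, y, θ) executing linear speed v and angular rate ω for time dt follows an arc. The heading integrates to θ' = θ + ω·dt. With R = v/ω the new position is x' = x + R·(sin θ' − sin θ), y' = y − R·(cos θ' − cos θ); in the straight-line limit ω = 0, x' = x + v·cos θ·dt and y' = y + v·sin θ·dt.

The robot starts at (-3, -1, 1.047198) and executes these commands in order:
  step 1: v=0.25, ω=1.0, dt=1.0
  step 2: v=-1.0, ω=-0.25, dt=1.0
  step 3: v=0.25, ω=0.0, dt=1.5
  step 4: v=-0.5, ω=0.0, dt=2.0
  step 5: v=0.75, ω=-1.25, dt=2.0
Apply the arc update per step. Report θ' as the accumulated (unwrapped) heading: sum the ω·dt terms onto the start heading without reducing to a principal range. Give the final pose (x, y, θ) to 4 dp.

step 1: θ'=2.0472 (R=0.2500) → pose (-2.9943, -0.7604, 2.0472)
step 2: θ'=1.7972 (R=4.0000) → pose (-2.6510, -1.6968, 1.7972)
step 3: θ'=1.7972 (straight) → pose (-2.7352, -1.3314, 1.7972)
step 4: θ'=1.7972 (straight) → pose (-2.5107, -2.3059, 1.7972)
step 5: θ'=-0.7028 (R=-0.6000) → pose (-1.5382, -1.7133, -0.7028)

(-1.5382, -1.7133, -0.7028)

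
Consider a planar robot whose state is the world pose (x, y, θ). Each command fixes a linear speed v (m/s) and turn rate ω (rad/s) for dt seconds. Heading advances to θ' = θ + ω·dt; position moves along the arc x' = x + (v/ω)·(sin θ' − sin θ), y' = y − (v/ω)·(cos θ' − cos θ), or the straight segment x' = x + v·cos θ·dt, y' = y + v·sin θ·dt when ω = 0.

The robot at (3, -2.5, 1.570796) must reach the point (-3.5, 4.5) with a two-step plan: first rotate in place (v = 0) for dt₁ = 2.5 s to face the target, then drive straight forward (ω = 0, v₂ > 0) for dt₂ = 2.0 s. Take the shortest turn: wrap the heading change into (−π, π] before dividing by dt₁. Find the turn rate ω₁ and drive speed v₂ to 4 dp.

heading to target = atan2(4.5−-2.5, -3.5−3) = 2.3192
Δθ = wrap(2.3192 − 1.5708) = 0.7484; ω₁ = Δθ/dt₁ = 0.2994
distance = √((-3.5−3)² + (4.5−-2.5)²) = 9.5525; v₂ = distance/dt₂ = 4.7762

ω₁ = 0.2994, v₂ = 4.7762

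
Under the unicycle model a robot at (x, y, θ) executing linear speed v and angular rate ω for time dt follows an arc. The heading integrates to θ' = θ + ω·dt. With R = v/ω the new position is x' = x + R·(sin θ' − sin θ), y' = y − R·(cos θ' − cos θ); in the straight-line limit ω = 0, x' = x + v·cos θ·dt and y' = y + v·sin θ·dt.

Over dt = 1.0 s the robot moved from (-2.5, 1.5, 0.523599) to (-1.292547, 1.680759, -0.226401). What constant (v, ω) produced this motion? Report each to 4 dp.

v = 1.2500, ω = -0.7500

Δθ = -0.226401 − 0.523599 = -0.750000
ω = Δθ/dt = -0.750000/1.0 = -0.7500
R = Δx/(sin θ' − sin θ) = -1.6667
v = R·ω = -1.6667·-0.7500 = 1.2500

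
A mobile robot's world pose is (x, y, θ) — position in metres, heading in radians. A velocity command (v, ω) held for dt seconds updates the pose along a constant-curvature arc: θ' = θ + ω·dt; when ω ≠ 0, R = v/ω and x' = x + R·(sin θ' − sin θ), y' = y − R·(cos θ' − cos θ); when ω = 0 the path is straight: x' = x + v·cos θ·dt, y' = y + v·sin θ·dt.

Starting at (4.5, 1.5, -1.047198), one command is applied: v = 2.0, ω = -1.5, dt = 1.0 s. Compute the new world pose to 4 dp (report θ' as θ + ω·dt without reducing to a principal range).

θ' = -1.0472 + -1.5·1.0 = -2.5472
R = v/ω = 2.0/-1.5 = -1.3333
x' = 4.5 + -1.3333·(sin -2.5472 − sin -1.0472) = 4.0920
y' = 1.5 − -1.3333·(cos -2.5472 − cos -1.0472) = -0.2713

(4.0920, -0.2713, -2.5472)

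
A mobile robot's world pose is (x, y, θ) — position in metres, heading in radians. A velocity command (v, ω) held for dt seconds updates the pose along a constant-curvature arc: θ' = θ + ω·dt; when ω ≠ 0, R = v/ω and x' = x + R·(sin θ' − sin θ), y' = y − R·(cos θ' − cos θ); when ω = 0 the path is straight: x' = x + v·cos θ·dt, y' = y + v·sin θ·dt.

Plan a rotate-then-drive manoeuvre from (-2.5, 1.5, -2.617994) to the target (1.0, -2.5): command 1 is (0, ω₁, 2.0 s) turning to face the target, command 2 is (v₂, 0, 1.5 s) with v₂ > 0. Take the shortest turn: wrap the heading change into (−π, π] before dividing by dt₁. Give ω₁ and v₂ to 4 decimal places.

heading to target = atan2(-2.5−1.5, 1−-2.5) = -0.8520
Δθ = wrap(-0.8520 − -2.6180) = 1.7660; ω₁ = Δθ/dt₁ = 0.8830
distance = √((1−-2.5)² + (-2.5−1.5)²) = 5.3151; v₂ = distance/dt₂ = 3.5434

ω₁ = 0.8830, v₂ = 3.5434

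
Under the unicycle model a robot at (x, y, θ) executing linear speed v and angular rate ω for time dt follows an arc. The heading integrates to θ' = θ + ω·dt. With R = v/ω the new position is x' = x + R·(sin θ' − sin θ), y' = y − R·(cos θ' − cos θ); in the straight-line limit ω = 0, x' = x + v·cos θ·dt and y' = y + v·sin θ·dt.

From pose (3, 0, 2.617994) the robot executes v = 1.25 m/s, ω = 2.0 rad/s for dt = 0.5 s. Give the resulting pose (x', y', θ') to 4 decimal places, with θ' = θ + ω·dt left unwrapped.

(2.4009, 0.0141, 3.6180)

θ' = 2.6180 + 2.0·0.5 = 3.6180
R = v/ω = 1.25/2.0 = 0.6250
x' = 3 + 0.6250·(sin 3.6180 − sin 2.6180) = 2.4009
y' = 0 − 0.6250·(cos 3.6180 − cos 2.6180) = 0.0141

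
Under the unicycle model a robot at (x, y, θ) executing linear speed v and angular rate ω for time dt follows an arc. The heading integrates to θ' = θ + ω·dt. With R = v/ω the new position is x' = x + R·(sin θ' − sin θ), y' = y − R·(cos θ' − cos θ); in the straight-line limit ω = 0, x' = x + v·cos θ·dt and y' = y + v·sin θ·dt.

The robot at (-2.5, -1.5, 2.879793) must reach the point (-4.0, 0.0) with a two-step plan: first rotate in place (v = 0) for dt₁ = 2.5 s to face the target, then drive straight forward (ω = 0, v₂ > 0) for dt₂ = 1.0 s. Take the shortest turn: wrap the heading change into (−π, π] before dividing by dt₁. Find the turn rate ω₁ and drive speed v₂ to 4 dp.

ω₁ = -0.2094, v₂ = 2.1213

heading to target = atan2(0−-1.5, -4−-2.5) = 2.3562
Δθ = wrap(2.3562 − 2.8798) = -0.5236; ω₁ = Δθ/dt₁ = -0.2094
distance = √((-4−-2.5)² + (0−-1.5)²) = 2.1213; v₂ = distance/dt₂ = 2.1213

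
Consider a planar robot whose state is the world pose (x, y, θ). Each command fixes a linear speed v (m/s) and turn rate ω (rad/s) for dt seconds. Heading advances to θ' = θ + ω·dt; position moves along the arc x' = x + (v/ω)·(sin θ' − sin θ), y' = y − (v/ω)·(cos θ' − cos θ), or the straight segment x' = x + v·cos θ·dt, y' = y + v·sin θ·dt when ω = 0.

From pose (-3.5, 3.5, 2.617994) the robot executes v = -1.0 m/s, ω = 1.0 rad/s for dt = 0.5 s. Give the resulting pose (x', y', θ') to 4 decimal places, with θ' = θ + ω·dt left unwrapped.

(-3.0236, 3.3663, 3.1180)

θ' = 2.6180 + 1.0·0.5 = 3.1180
R = v/ω = -1.0/1.0 = -1.0000
x' = -3.5 + -1.0000·(sin 3.1180 − sin 2.6180) = -3.0236
y' = 3.5 − -1.0000·(cos 3.1180 − cos 2.6180) = 3.3663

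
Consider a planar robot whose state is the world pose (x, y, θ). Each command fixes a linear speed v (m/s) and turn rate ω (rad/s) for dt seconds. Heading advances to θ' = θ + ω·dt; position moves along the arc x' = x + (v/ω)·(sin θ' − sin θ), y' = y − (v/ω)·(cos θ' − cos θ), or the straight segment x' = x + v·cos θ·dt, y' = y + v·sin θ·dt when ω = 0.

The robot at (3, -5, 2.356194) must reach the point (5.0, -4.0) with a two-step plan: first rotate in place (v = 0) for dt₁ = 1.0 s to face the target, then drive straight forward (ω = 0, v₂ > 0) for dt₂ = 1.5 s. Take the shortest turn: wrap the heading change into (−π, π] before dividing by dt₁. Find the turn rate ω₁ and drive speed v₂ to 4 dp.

ω₁ = -1.8925, v₂ = 1.4907

heading to target = atan2(-4−-5, 5−3) = 0.4636
Δθ = wrap(0.4636 − 2.3562) = -1.8925; ω₁ = Δθ/dt₁ = -1.8925
distance = √((5−3)² + (-4−-5)²) = 2.2361; v₂ = distance/dt₂ = 1.4907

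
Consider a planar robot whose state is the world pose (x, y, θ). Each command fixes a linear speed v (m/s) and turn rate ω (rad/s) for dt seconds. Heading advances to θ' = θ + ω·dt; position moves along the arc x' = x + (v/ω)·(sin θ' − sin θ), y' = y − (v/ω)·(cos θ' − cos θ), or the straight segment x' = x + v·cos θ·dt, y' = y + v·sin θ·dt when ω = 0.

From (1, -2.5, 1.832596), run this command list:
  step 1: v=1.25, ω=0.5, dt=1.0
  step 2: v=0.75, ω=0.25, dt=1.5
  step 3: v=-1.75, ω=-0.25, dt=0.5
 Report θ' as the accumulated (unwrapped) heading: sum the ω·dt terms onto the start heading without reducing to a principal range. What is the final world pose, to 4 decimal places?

(0.2537, -1.1868, 2.5826)

step 1: θ'=2.3326 (R=2.5000) → pose (0.3942, -1.4215, 2.3326)
step 2: θ'=2.7076 (R=3.0000) → pose (-0.5151, -0.7703, 2.7076)
step 3: θ'=2.5826 (R=7.0000) → pose (0.2537, -1.1868, 2.5826)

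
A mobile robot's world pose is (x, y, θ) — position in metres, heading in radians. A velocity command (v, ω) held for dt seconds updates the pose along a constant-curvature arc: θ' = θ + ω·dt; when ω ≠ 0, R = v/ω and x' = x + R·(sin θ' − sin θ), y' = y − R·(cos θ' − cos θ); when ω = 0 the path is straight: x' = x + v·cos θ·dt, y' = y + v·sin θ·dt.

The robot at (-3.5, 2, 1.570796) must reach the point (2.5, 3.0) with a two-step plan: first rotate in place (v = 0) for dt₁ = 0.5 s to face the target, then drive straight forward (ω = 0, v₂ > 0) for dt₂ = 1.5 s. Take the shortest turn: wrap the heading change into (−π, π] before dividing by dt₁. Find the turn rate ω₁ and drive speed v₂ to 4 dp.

heading to target = atan2(3−2, 2.5−-3.5) = 0.1651
Δθ = wrap(0.1651 − 1.5708) = -1.4056; ω₁ = Δθ/dt₁ = -2.8113
distance = √((2.5−-3.5)² + (3−2)²) = 6.0828; v₂ = distance/dt₂ = 4.0552

ω₁ = -2.8113, v₂ = 4.0552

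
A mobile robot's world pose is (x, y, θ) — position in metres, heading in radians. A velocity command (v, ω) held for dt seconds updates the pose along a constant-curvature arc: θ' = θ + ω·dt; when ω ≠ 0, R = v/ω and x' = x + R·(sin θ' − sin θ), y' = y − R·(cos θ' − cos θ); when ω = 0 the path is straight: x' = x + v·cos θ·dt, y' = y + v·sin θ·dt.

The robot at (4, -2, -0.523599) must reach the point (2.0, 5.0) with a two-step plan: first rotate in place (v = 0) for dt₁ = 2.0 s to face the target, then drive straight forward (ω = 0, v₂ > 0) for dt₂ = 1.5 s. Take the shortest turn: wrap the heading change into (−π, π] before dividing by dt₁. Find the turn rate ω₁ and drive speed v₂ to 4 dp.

ω₁ = 1.1863, v₂ = 4.8534

heading to target = atan2(5−-2, 2−4) = 1.8491
Δθ = wrap(1.8491 − -0.5236) = 2.3727; ω₁ = Δθ/dt₁ = 1.1863
distance = √((2−4)² + (5−-2)²) = 7.2801; v₂ = distance/dt₂ = 4.8534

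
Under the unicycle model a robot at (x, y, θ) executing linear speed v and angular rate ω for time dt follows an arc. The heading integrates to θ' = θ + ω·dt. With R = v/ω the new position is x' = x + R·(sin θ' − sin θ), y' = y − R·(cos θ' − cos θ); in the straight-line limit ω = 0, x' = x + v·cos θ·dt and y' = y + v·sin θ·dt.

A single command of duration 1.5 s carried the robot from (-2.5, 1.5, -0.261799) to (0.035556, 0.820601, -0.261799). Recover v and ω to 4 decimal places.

v = 1.7500, ω = 0.0000

Δθ = -0.261799 − -0.261799 = 0.000000
ω = Δθ/dt = 0.000000/1.5 = 0.0000
ω = 0 → v = (Δx·cos θ + Δy·sin θ)/dt = 1.7500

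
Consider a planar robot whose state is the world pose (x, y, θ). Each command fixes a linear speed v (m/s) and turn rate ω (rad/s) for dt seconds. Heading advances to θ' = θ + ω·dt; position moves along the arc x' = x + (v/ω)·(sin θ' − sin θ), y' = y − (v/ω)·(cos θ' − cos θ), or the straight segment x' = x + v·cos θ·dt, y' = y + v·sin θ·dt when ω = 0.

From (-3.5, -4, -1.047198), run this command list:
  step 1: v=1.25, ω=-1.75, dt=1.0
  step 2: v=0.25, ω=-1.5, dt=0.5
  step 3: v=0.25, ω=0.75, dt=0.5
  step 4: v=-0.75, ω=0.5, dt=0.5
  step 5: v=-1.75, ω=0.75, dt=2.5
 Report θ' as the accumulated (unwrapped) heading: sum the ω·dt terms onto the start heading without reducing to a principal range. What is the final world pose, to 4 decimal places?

step 1: θ'=-2.7972 (R=-0.7143) → pose (-3.8774, -5.0295, -2.7972)
step 2: θ'=-3.5472 (R=-0.1667) → pose (-3.9995, -5.0257, -3.5472)
step 3: θ'=-3.1722 (R=0.3333) → pose (-4.1208, -4.9989, -3.1722)
step 4: θ'=-2.9222 (R=-1.5000) → pose (-3.7484, -4.9636, -2.9222)
step 5: θ'=-1.0472 (R=-2.3333) → pose (-2.2355, -1.5195, -1.0472)

(-2.2355, -1.5195, -1.0472)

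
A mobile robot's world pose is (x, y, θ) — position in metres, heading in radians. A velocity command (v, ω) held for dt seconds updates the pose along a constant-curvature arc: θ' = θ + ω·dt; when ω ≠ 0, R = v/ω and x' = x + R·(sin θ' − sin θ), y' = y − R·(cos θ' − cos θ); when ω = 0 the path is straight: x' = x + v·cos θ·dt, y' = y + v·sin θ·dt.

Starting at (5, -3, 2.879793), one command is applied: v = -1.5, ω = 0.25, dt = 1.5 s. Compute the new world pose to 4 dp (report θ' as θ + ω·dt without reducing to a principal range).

(7.2307, -3.1660, 3.2548)

θ' = 2.8798 + 0.25·1.5 = 3.2548
R = v/ω = -1.5/0.25 = -6.0000
x' = 5 + -6.0000·(sin 3.2548 − sin 2.8798) = 7.2307
y' = -3 − -6.0000·(cos 3.2548 − cos 2.8798) = -3.1660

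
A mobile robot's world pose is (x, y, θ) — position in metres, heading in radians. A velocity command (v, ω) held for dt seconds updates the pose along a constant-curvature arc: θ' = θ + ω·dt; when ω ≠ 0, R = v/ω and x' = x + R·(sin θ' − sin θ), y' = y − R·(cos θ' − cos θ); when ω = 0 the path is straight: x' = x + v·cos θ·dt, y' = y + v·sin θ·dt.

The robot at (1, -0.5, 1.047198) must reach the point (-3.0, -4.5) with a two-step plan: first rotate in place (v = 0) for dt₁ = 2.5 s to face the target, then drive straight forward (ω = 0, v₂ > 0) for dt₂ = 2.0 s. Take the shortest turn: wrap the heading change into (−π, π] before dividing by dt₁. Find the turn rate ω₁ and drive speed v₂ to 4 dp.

heading to target = atan2(-4.5−-0.5, -3−1) = -2.3562
Δθ = wrap(-2.3562 − 1.0472) = 2.8798; ω₁ = Δθ/dt₁ = 1.1519
distance = √((-3−1)² + (-4.5−-0.5)²) = 5.6569; v₂ = distance/dt₂ = 2.8284

ω₁ = 1.1519, v₂ = 2.8284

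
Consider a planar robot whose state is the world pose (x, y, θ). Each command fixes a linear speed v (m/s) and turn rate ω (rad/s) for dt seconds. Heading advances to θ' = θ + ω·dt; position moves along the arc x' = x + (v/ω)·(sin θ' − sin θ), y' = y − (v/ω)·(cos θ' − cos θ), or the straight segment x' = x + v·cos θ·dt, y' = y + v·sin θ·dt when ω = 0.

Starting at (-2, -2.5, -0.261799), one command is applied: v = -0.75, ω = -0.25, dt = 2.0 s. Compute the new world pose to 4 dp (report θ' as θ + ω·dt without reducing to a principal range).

(-3.2942, -1.7730, -0.7618)

θ' = -0.2618 + -0.25·2.0 = -0.7618
R = v/ω = -0.75/-0.25 = 3.0000
x' = -2 + 3.0000·(sin -0.7618 − sin -0.2618) = -3.2942
y' = -2.5 − 3.0000·(cos -0.7618 − cos -0.2618) = -1.7730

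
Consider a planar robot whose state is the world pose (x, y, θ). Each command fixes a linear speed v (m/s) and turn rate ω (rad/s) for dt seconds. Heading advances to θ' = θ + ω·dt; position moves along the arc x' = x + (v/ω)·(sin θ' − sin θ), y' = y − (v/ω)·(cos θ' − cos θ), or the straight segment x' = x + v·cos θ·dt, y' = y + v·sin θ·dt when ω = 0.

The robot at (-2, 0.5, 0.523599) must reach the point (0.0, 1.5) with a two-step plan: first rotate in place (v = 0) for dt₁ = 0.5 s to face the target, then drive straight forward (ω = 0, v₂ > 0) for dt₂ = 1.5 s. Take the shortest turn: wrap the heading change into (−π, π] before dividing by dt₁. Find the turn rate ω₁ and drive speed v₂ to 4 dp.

ω₁ = -0.1199, v₂ = 1.4907

heading to target = atan2(1.5−0.5, 0−-2) = 0.4636
Δθ = wrap(0.4636 − 0.5236) = -0.0600; ω₁ = Δθ/dt₁ = -0.1199
distance = √((0−-2)² + (1.5−0.5)²) = 2.2361; v₂ = distance/dt₂ = 1.4907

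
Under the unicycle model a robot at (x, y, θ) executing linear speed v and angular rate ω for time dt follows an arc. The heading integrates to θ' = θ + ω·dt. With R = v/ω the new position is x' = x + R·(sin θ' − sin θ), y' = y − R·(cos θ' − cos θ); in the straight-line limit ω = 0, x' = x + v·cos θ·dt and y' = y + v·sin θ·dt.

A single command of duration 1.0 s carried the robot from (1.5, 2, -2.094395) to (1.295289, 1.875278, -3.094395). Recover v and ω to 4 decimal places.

v = 0.2500, ω = -1.0000

Δθ = -3.094395 − -2.094395 = -1.000000
ω = Δθ/dt = -1.000000/1.0 = -1.0000
R = Δx/(sin θ' − sin θ) = -0.2500
v = R·ω = -0.2500·-1.0000 = 0.2500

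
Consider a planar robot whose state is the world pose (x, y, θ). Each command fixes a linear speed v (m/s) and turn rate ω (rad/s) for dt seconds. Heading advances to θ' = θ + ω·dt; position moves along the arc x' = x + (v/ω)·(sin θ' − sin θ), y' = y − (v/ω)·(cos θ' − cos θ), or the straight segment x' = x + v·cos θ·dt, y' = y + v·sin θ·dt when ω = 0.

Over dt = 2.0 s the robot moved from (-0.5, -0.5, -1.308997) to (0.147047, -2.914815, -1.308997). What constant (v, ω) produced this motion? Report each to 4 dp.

Δθ = -1.308997 − -1.308997 = 0.000000
ω = Δθ/dt = 0.000000/2.0 = 0.0000
ω = 0 → v = (Δx·cos θ + Δy·sin θ)/dt = 1.2500

v = 1.2500, ω = 0.0000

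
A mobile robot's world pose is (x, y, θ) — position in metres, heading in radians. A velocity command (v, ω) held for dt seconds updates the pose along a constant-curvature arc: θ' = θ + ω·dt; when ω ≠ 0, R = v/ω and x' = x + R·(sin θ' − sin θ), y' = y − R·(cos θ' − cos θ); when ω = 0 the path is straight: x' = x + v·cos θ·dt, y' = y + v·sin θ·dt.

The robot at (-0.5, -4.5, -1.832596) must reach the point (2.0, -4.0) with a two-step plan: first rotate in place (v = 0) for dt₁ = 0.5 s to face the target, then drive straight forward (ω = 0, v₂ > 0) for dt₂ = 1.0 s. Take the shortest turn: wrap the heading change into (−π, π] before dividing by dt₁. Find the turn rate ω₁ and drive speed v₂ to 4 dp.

heading to target = atan2(-4−-4.5, 2−-0.5) = 0.1974
Δθ = wrap(0.1974 − -1.8326) = 2.0300; ω₁ = Δθ/dt₁ = 4.0600
distance = √((2−-0.5)² + (-4−-4.5)²) = 2.5495; v₂ = distance/dt₂ = 2.5495

ω₁ = 4.0600, v₂ = 2.5495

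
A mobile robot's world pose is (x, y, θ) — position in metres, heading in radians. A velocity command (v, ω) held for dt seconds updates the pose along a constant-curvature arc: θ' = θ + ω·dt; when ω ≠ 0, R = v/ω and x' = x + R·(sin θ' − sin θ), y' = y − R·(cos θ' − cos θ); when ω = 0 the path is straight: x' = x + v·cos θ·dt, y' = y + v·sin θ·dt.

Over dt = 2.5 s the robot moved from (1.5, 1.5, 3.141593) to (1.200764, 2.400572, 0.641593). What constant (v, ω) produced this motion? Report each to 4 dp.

Δθ = 0.641593 − 3.141593 = -2.500000
ω = Δθ/dt = -2.500000/2.5 = -1.0000
R = −Δy/(cos θ' − cos θ) = -0.5000
v = R·ω = -0.5000·-1.0000 = 0.5000

v = 0.5000, ω = -1.0000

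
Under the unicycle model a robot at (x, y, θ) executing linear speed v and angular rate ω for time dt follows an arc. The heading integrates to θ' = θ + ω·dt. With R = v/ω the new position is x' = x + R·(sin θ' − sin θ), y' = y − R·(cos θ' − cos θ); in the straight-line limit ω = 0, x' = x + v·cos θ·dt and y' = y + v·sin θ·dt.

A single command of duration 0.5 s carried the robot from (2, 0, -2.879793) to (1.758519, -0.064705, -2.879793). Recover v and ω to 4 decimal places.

v = 0.5000, ω = 0.0000

Δθ = -2.879793 − -2.879793 = 0.000000
ω = Δθ/dt = 0.000000/0.5 = 0.0000
ω = 0 → v = (Δx·cos θ + Δy·sin θ)/dt = 0.5000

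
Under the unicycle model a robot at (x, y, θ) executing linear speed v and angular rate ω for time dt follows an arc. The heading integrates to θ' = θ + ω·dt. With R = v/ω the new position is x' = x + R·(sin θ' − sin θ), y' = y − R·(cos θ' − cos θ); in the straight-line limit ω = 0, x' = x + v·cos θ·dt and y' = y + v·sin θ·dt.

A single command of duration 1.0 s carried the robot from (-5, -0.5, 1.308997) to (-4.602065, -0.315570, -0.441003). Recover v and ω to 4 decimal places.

v = 0.5000, ω = -1.7500

Δθ = -0.441003 − 1.308997 = -1.750000
ω = Δθ/dt = -1.750000/1.0 = -1.7500
R = Δx/(sin θ' − sin θ) = -0.2857
v = R·ω = -0.2857·-1.7500 = 0.5000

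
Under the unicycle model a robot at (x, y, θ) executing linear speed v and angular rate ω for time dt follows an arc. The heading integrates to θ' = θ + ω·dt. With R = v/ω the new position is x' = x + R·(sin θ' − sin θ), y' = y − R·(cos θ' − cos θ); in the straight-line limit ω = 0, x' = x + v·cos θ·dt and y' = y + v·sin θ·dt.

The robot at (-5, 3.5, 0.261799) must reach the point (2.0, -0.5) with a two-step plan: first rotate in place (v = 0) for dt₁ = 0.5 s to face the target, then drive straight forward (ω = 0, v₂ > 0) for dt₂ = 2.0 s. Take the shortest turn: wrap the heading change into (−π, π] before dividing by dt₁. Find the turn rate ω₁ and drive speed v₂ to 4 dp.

ω₁ = -1.5619, v₂ = 4.0311

heading to target = atan2(-0.5−3.5, 2−-5) = -0.5191
Δθ = wrap(-0.5191 − 0.2618) = -0.7809; ω₁ = Δθ/dt₁ = -1.5619
distance = √((2−-5)² + (-0.5−3.5)²) = 8.0623; v₂ = distance/dt₂ = 4.0311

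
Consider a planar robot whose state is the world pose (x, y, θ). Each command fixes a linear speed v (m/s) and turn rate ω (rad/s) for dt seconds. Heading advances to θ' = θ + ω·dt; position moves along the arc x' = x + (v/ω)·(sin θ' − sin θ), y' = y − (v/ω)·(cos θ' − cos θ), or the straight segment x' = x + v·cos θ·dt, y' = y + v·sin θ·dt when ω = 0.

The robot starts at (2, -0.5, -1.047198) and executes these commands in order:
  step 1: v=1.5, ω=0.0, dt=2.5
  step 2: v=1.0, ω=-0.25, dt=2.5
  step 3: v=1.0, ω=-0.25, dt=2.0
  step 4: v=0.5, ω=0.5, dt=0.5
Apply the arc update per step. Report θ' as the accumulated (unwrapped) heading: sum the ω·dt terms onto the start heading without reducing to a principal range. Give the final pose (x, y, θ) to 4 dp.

(3.5947, -8.2324, -1.9222)

step 1: θ'=-1.0472 (straight) → pose (3.8750, -3.7476, -1.0472)
step 2: θ'=-1.6722 (R=-4.0000) → pose (4.3903, -6.1525, -1.6722)
step 3: θ'=-2.1722 (R=-4.0000) → pose (3.7091, -8.0108, -2.1722)
step 4: θ'=-1.9222 (R=1.0000) → pose (3.5947, -8.2324, -1.9222)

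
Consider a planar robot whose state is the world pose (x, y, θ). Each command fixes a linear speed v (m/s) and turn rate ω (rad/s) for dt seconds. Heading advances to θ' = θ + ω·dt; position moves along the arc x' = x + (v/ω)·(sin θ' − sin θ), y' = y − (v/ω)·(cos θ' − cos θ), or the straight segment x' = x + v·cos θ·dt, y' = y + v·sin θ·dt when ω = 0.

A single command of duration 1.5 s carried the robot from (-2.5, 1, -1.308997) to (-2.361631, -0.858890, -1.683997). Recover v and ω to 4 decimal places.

v = 1.2500, ω = -0.2500

Δθ = -1.683997 − -1.308997 = -0.375000
ω = Δθ/dt = -0.375000/1.5 = -0.2500
R = −Δy/(cos θ' − cos θ) = -5.0000
v = R·ω = -5.0000·-0.2500 = 1.2500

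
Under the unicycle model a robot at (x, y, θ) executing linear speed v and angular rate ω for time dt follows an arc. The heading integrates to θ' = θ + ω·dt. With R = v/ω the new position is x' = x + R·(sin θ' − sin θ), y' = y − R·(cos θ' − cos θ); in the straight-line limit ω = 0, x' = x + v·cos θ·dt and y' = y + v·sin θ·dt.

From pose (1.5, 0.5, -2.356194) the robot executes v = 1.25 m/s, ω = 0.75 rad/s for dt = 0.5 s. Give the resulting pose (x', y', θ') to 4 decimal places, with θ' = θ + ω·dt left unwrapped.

(1.1502, -0.0136, -1.9812)

θ' = -2.3562 + 0.75·0.5 = -1.9812
R = v/ω = 1.25/0.75 = 1.6667
x' = 1.5 + 1.6667·(sin -1.9812 − sin -2.3562) = 1.1502
y' = 0.5 − 1.6667·(cos -1.9812 − cos -2.3562) = -0.0136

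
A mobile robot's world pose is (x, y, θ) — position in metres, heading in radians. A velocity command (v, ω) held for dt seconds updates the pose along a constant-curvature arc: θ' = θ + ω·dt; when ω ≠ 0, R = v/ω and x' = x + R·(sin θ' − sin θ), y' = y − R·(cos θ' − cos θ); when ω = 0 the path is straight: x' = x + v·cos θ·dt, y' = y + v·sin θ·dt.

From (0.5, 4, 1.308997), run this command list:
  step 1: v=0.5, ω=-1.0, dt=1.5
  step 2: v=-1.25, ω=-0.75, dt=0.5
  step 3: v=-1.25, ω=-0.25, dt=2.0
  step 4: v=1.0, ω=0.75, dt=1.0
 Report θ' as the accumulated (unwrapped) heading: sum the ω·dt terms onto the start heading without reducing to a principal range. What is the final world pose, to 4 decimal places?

step 1: θ'=-0.1910 (R=-0.5000) → pose (1.0779, 4.3615, -0.1910)
step 2: θ'=-0.5660 (R=1.6667) → pose (0.5005, 4.5911, -0.5660)
step 3: θ'=-1.0660 (R=5.0000) → pose (-1.1945, 6.3932, -1.0660)
step 4: θ'=-0.3160 (R=1.3333) → pose (-0.4419, 5.7707, -0.3160)

(-0.4419, 5.7707, -0.3160)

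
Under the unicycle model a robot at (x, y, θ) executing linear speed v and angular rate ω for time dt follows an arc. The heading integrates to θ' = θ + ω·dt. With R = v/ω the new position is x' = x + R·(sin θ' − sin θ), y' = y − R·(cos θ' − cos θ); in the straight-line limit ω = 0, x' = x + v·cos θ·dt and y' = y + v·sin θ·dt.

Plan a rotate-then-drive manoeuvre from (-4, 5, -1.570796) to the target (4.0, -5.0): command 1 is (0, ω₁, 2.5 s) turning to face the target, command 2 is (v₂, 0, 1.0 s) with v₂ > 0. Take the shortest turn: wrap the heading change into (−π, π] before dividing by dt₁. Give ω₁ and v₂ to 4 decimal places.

ω₁ = 0.2699, v₂ = 12.8062

heading to target = atan2(-5−5, 4−-4) = -0.8961
Δθ = wrap(-0.8961 − -1.5708) = 0.6747; ω₁ = Δθ/dt₁ = 0.2699
distance = √((4−-4)² + (-5−5)²) = 12.8062; v₂ = distance/dt₂ = 12.8062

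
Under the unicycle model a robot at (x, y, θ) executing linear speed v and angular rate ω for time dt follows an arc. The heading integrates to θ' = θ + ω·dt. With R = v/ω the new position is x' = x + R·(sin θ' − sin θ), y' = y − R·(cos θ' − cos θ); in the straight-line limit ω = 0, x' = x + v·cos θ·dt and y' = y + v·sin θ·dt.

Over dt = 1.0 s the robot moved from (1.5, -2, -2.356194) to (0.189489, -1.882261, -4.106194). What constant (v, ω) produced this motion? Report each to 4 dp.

Δθ = -4.106194 − -2.356194 = -1.750000
ω = Δθ/dt = -1.750000/1.0 = -1.7500
R = Δx/(sin θ' − sin θ) = -0.8571
v = R·ω = -0.8571·-1.7500 = 1.5000

v = 1.5000, ω = -1.7500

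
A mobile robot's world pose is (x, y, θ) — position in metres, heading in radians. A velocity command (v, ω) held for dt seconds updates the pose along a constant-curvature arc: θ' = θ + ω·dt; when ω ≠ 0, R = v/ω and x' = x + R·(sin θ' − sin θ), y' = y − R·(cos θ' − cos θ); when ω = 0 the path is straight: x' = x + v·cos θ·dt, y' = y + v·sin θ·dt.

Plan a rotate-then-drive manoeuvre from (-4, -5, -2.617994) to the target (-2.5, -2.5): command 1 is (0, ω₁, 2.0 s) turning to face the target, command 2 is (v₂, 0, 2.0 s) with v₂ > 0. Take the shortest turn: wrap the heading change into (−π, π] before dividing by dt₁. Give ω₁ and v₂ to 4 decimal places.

heading to target = atan2(-2.5−-5, -2.5−-4) = 1.0304
Δθ = wrap(1.0304 − -2.6180) = -2.6348; ω₁ = Δθ/dt₁ = -1.3174
distance = √((-2.5−-4)² + (-2.5−-5)²) = 2.9155; v₂ = distance/dt₂ = 1.4577

ω₁ = -1.3174, v₂ = 1.4577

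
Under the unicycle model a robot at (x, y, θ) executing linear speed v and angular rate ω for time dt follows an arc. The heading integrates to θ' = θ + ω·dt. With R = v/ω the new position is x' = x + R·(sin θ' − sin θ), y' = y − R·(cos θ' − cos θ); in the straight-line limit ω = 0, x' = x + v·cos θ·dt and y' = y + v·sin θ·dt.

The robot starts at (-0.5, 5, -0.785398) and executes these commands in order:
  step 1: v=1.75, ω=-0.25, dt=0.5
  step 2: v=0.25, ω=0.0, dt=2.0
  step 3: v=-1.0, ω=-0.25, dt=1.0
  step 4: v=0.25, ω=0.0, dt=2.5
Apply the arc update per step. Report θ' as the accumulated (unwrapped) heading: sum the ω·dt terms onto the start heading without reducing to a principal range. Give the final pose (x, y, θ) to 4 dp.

(0.1257, 4.2341, -1.1604)

step 1: θ'=-0.9104 (R=-7.0000) → pose (0.0785, 4.3443, -0.9104)
step 2: θ'=-0.9104 (straight) → pose (0.3852, 3.9494, -0.9104)
step 3: θ'=-1.1604 (R=4.0000) → pose (-0.1237, 4.8072, -1.1604)
step 4: θ'=-1.1604 (straight) → pose (0.1257, 4.2341, -1.1604)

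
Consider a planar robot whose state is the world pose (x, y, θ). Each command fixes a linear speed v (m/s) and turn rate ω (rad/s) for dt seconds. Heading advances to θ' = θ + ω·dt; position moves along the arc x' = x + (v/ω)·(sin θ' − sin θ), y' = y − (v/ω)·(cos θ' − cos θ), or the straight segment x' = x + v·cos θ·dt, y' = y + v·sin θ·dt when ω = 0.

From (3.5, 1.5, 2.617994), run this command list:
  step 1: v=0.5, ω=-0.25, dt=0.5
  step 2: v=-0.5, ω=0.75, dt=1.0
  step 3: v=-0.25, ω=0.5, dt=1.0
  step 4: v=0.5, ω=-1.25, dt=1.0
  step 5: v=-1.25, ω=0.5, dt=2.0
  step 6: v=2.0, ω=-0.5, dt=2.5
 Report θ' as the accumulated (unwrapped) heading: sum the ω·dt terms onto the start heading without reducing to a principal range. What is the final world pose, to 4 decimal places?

step 1: θ'=2.4930 (R=-2.0000) → pose (3.2919, 1.6382, 2.4930)
step 2: θ'=3.2430 (R=-0.6667) → pose (3.7621, 1.5062, 3.2430)
step 3: θ'=3.7430 (R=-0.5000) → pose (3.9943, 1.5914, 3.7430)
step 4: θ'=2.4930 (R=-0.4000) → pose (3.5264, 1.6024, 2.4930)
step 5: θ'=3.4930 (R=-2.5000) → pose (5.8971, 1.2475, 3.4930)
step 6: θ'=2.2430 (R=-4.0000) → pose (1.3904, 2.5123, 2.2430)

(1.3904, 2.5123, 2.2430)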